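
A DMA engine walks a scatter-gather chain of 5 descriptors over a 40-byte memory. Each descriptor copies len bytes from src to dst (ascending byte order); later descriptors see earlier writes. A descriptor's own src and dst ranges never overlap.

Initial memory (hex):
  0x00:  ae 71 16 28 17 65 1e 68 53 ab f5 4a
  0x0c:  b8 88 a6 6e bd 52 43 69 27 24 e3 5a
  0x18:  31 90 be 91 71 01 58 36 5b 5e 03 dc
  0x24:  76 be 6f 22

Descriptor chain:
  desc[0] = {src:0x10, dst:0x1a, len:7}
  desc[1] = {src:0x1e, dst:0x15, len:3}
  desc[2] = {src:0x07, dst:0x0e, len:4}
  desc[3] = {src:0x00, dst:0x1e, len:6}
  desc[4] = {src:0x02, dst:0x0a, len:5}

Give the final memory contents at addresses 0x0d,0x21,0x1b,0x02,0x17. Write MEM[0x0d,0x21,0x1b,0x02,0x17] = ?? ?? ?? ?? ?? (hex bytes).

[0] 0x10->0x1a len=7 : bd 52 43 69 27 24 e3
[1] 0x1e->0x15 len=3 : 27 24 e3
[2] 0x07->0x0e len=4 : 68 53 ab f5
[3] 0x00->0x1e len=6 : ae 71 16 28 17 65
[4] 0x02->0x0a len=5 : 16 28 17 65 1e
query mem[0x0d]=0x65, mem[0x21]=0x28, mem[0x1b]=0x52, mem[0x02]=0x16, mem[0x17]=0xe3

MEM[0x0d,0x21,0x1b,0x02,0x17] = 65 28 52 16 e3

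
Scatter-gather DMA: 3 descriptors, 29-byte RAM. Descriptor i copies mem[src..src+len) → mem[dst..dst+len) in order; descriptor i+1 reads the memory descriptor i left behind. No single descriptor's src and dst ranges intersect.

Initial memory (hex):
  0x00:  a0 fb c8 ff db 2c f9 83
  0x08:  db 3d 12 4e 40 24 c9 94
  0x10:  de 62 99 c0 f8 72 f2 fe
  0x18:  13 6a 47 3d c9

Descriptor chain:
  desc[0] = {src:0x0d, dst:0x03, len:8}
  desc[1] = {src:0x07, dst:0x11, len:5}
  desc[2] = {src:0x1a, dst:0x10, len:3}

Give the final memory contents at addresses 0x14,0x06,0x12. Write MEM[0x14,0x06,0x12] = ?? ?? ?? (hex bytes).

MEM[0x14,0x06,0x12] = f8 de c9

D0: mem[0x03..0x0a] <- [24 c9 94 de 62 99 c0 f8]
D1: mem[0x11..0x15] <- [62 99 c0 f8 4e]
D2: mem[0x10..0x12] <- [47 3d c9]
query mem[0x14]=0xf8, mem[0x06]=0xde, mem[0x12]=0xc9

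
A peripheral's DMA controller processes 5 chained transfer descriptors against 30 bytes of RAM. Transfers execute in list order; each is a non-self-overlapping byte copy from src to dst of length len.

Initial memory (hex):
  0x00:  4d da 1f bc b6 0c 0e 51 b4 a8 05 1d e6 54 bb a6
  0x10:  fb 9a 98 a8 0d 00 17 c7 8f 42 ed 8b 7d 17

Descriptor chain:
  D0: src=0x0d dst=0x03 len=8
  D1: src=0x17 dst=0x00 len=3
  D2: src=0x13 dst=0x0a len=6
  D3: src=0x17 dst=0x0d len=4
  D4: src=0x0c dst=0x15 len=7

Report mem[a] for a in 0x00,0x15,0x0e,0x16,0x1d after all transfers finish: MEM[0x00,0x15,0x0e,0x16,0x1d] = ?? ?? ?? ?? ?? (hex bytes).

#0 dst[0x03+8] := {0x54,0xbb,0xa6,0xfb,0x9a,0x98,0xa8,0x0d}
#1 dst[0x00+3] := {0xc7,0x8f,0x42}
#2 dst[0x0a+6] := {0xa8,0x0d,0x00,0x17,0xc7,0x8f}
#3 dst[0x0d+4] := {0xc7,0x8f,0x42,0xed}
#4 dst[0x15+7] := {0x00,0xc7,0x8f,0x42,0xed,0x9a,0x98}
query mem[0x00]=0xc7, mem[0x15]=0x00, mem[0x0e]=0x8f, mem[0x16]=0xc7, mem[0x1d]=0x17

MEM[0x00,0x15,0x0e,0x16,0x1d] = c7 00 8f c7 17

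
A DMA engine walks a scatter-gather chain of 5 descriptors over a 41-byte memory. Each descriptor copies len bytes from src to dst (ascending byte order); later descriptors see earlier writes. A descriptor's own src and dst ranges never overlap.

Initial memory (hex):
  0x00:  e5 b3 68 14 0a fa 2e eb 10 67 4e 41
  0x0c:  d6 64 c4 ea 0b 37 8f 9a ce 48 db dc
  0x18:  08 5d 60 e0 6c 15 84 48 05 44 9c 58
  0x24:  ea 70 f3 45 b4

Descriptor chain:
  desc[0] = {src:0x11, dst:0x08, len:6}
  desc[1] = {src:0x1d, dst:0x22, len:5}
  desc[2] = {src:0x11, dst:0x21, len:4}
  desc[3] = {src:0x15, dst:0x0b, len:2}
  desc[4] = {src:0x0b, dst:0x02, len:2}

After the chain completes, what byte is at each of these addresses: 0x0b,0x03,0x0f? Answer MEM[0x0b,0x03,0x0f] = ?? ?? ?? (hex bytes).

MEM[0x0b,0x03,0x0f] = 48 db ea

D0: mem[0x08..0x0d] <- [37 8f 9a ce 48 db]
D1: mem[0x22..0x26] <- [15 84 48 05 44]
D2: mem[0x21..0x24] <- [37 8f 9a ce]
D3: mem[0x0b..0x0c] <- [48 db]
D4: mem[0x02..0x03] <- [48 db]
query mem[0x0b]=0x48, mem[0x03]=0xdb, mem[0x0f]=0xea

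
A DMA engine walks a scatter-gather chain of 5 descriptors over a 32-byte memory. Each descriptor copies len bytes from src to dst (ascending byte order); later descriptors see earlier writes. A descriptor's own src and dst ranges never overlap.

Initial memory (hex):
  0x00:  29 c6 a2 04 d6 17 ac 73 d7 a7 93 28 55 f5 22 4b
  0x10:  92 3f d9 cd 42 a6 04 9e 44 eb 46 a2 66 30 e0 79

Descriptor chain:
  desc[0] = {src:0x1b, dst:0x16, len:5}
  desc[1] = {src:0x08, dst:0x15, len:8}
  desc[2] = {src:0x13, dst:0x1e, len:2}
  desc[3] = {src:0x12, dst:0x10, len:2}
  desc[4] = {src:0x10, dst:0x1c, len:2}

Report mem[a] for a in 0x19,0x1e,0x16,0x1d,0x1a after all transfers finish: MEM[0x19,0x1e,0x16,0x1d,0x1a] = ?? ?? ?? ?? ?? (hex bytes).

MEM[0x19,0x1e,0x16,0x1d,0x1a] = 55 cd a7 cd f5

D0: mem[0x16..0x1a] <- [a2 66 30 e0 79]
D1: mem[0x15..0x1c] <- [d7 a7 93 28 55 f5 22 4b]
D2: mem[0x1e..0x1f] <- [cd 42]
D3: mem[0x10..0x11] <- [d9 cd]
D4: mem[0x1c..0x1d] <- [d9 cd]
query mem[0x19]=0x55, mem[0x1e]=0xcd, mem[0x16]=0xa7, mem[0x1d]=0xcd, mem[0x1a]=0xf5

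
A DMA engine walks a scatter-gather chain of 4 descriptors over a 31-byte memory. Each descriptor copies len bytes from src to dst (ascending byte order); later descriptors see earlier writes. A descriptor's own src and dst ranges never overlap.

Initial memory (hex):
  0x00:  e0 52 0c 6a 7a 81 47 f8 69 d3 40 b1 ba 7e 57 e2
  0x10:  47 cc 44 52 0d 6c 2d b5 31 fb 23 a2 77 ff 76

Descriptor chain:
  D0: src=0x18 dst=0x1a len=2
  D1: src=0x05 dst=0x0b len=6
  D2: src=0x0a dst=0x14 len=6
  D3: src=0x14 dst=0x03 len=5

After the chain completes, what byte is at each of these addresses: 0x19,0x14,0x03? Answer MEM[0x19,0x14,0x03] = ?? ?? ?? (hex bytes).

MEM[0x19,0x14,0x03] = d3 40 40

  after D0: wrote 2B at 0x1a = 31fb
  after D1: wrote 6B at 0x0b = 8147f869d340
  after D2: wrote 6B at 0x14 = 408147f869d3
  after D3: wrote 5B at 0x03 = 408147f869
query mem[0x19]=0xd3, mem[0x14]=0x40, mem[0x03]=0x40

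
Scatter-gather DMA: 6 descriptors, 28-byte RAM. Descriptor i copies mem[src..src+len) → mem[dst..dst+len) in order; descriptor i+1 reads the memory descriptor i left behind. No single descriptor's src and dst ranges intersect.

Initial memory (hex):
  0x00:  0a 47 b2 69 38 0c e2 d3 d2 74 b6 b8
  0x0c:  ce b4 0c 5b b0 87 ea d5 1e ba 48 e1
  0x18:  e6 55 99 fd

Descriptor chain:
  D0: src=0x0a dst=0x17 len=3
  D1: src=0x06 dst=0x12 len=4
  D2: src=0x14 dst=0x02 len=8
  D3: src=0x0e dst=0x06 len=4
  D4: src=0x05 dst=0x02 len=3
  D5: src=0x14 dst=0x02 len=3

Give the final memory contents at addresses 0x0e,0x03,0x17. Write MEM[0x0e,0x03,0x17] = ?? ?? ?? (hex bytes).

D0: mem[0x17..0x19] <- [b6 b8 ce]
D1: mem[0x12..0x15] <- [e2 d3 d2 74]
D2: mem[0x02..0x09] <- [d2 74 48 b6 b8 ce 99 fd]
D3: mem[0x06..0x09] <- [0c 5b b0 87]
D4: mem[0x02..0x04] <- [b6 0c 5b]
D5: mem[0x02..0x04] <- [d2 74 48]
query mem[0x0e]=0x0c, mem[0x03]=0x74, mem[0x17]=0xb6

MEM[0x0e,0x03,0x17] = 0c 74 b6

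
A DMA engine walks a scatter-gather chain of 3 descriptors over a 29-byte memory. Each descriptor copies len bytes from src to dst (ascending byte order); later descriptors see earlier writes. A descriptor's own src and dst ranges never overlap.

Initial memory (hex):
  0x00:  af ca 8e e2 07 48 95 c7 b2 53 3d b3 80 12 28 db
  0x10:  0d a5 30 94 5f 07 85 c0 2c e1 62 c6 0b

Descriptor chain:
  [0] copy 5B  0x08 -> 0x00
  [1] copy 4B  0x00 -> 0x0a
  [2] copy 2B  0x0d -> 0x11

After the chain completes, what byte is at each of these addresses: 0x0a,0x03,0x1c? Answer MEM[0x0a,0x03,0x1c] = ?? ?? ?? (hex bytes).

[0] 0x08->0x00 len=5 : b2 53 3d b3 80
[1] 0x00->0x0a len=4 : b2 53 3d b3
[2] 0x0d->0x11 len=2 : b3 28
query mem[0x0a]=0xb2, mem[0x03]=0xb3, mem[0x1c]=0x0b

MEM[0x0a,0x03,0x1c] = b2 b3 0b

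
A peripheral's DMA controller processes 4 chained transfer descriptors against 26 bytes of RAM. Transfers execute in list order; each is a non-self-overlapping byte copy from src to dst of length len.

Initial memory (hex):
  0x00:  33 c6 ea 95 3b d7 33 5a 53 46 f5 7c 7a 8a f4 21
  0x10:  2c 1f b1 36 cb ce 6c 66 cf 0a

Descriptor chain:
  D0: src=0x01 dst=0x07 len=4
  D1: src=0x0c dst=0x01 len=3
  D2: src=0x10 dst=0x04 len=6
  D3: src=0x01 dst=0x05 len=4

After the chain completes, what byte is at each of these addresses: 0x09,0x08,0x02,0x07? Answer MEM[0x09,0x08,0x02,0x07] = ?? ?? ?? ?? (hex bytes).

MEM[0x09,0x08,0x02,0x07] = ce 2c 8a f4

[0] 0x01->0x07 len=4 : c6 ea 95 3b
[1] 0x0c->0x01 len=3 : 7a 8a f4
[2] 0x10->0x04 len=6 : 2c 1f b1 36 cb ce
[3] 0x01->0x05 len=4 : 7a 8a f4 2c
query mem[0x09]=0xce, mem[0x08]=0x2c, mem[0x02]=0x8a, mem[0x07]=0xf4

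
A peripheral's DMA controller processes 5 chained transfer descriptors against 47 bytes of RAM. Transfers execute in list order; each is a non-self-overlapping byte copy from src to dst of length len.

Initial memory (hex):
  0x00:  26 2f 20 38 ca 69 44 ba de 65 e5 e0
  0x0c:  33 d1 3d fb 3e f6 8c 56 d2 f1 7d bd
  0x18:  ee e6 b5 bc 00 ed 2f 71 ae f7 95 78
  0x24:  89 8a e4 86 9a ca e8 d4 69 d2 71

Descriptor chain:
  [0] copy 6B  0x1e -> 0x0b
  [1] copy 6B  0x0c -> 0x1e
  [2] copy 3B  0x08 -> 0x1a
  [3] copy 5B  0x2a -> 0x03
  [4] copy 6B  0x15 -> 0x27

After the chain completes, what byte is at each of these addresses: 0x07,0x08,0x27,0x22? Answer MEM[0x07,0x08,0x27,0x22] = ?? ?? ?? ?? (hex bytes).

D0: mem[0x0b..0x10] <- [2f 71 ae f7 95 78]
D1: mem[0x1e..0x23] <- [71 ae f7 95 78 f6]
D2: mem[0x1a..0x1c] <- [de 65 e5]
D3: mem[0x03..0x07] <- [e8 d4 69 d2 71]
D4: mem[0x27..0x2c] <- [f1 7d bd ee e6 de]
query mem[0x07]=0x71, mem[0x08]=0xde, mem[0x27]=0xf1, mem[0x22]=0x78

MEM[0x07,0x08,0x27,0x22] = 71 de f1 78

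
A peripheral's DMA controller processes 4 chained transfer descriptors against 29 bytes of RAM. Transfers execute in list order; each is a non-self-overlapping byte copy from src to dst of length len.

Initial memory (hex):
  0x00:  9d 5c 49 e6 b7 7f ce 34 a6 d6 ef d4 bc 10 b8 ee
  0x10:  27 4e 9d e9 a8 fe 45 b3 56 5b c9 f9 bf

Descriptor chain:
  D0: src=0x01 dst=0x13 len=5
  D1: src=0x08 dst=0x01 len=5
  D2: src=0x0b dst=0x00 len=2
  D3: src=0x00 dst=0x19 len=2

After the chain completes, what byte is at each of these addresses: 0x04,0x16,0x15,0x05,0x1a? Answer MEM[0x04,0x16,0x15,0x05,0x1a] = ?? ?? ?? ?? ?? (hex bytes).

D0: mem[0x13..0x17] <- [5c 49 e6 b7 7f]
D1: mem[0x01..0x05] <- [a6 d6 ef d4 bc]
D2: mem[0x00..0x01] <- [d4 bc]
D3: mem[0x19..0x1a] <- [d4 bc]
query mem[0x04]=0xd4, mem[0x16]=0xb7, mem[0x15]=0xe6, mem[0x05]=0xbc, mem[0x1a]=0xbc

MEM[0x04,0x16,0x15,0x05,0x1a] = d4 b7 e6 bc bc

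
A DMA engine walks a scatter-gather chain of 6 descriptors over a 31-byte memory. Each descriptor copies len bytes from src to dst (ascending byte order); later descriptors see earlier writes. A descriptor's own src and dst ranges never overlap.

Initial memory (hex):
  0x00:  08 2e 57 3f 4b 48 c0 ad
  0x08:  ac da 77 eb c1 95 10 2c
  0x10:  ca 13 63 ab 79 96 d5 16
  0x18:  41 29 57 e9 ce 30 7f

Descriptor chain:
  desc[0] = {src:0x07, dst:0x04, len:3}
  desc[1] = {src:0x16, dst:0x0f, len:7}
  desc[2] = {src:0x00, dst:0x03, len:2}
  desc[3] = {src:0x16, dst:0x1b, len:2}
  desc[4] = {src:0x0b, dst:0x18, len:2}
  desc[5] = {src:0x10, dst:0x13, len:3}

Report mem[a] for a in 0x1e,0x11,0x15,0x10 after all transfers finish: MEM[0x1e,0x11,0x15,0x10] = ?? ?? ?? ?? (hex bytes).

  after D0: wrote 3B at 0x04 = adacda
  after D1: wrote 7B at 0x0f = d516412957e9ce
  after D2: wrote 2B at 0x03 = 082e
  after D3: wrote 2B at 0x1b = d516
  after D4: wrote 2B at 0x18 = ebc1
  after D5: wrote 3B at 0x13 = 164129
query mem[0x1e]=0x7f, mem[0x11]=0x41, mem[0x15]=0x29, mem[0x10]=0x16

MEM[0x1e,0x11,0x15,0x10] = 7f 41 29 16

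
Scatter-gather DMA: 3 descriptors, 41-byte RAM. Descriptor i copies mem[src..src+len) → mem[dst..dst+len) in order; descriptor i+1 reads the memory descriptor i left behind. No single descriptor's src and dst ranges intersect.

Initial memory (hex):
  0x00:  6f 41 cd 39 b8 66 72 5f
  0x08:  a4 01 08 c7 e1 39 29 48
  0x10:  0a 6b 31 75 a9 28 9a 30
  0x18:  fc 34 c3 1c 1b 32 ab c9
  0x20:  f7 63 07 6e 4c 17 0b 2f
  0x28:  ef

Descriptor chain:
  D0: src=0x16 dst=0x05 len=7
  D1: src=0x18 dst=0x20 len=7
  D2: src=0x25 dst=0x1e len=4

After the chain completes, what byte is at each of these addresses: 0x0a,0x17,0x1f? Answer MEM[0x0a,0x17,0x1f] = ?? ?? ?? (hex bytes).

MEM[0x0a,0x17,0x1f] = 1c 30 ab

  after D0: wrote 7B at 0x05 = 9a30fc34c31c1b
  after D1: wrote 7B at 0x20 = fc34c31c1b32ab
  after D2: wrote 4B at 0x1e = 32ab2fef
query mem[0x0a]=0x1c, mem[0x17]=0x30, mem[0x1f]=0xab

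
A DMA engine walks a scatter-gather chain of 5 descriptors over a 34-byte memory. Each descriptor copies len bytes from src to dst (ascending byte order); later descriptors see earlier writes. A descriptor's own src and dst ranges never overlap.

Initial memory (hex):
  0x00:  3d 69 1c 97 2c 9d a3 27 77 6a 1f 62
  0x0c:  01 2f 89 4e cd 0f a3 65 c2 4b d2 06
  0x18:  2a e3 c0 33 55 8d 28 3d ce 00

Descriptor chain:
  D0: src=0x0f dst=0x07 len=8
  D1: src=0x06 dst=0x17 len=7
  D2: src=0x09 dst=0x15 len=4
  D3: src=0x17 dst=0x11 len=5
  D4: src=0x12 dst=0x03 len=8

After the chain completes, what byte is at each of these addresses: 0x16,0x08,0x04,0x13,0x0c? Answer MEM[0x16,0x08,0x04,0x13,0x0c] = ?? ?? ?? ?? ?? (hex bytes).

MEM[0x16,0x08,0x04,0x13,0x0c] = a3 65 cd cd c2

#0 dst[0x07+8] := {0x4e,0xcd,0x0f,0xa3,0x65,0xc2,0x4b,0xd2}
#1 dst[0x17+7] := {0xa3,0x4e,0xcd,0x0f,0xa3,0x65,0xc2}
#2 dst[0x15+4] := {0x0f,0xa3,0x65,0xc2}
#3 dst[0x11+5] := {0x65,0xc2,0xcd,0x0f,0xa3}
#4 dst[0x03+8] := {0xc2,0xcd,0x0f,0xa3,0xa3,0x65,0xc2,0xcd}
query mem[0x16]=0xa3, mem[0x08]=0x65, mem[0x04]=0xcd, mem[0x13]=0xcd, mem[0x0c]=0xc2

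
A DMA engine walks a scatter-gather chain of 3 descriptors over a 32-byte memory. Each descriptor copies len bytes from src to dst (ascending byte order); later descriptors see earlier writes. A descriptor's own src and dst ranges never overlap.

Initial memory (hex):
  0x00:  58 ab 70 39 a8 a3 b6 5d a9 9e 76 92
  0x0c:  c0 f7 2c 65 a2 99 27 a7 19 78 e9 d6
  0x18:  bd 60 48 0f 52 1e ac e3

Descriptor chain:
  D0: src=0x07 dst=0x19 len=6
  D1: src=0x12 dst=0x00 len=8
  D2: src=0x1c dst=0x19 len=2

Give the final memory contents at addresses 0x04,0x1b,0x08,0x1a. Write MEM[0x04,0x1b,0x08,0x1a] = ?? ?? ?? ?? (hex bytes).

[0] 0x07->0x19 len=6 : 5d a9 9e 76 92 c0
[1] 0x12->0x00 len=8 : 27 a7 19 78 e9 d6 bd 5d
[2] 0x1c->0x19 len=2 : 76 92
query mem[0x04]=0xe9, mem[0x1b]=0x9e, mem[0x08]=0xa9, mem[0x1a]=0x92

MEM[0x04,0x1b,0x08,0x1a] = e9 9e a9 92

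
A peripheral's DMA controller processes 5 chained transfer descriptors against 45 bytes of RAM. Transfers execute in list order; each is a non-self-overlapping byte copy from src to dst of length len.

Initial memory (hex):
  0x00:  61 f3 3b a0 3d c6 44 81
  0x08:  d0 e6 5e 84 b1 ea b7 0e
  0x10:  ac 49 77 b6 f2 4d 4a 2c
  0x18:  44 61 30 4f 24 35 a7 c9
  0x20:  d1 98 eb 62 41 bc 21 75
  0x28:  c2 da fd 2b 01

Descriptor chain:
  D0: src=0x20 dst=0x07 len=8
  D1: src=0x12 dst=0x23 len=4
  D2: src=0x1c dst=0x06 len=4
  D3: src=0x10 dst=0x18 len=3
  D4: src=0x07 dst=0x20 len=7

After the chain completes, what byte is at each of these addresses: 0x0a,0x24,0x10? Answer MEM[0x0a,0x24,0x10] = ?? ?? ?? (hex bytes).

[0] 0x20->0x07 len=8 : d1 98 eb 62 41 bc 21 75
[1] 0x12->0x23 len=4 : 77 b6 f2 4d
[2] 0x1c->0x06 len=4 : 24 35 a7 c9
[3] 0x10->0x18 len=3 : ac 49 77
[4] 0x07->0x20 len=7 : 35 a7 c9 62 41 bc 21
query mem[0x0a]=0x62, mem[0x24]=0x41, mem[0x10]=0xac

MEM[0x0a,0x24,0x10] = 62 41 ac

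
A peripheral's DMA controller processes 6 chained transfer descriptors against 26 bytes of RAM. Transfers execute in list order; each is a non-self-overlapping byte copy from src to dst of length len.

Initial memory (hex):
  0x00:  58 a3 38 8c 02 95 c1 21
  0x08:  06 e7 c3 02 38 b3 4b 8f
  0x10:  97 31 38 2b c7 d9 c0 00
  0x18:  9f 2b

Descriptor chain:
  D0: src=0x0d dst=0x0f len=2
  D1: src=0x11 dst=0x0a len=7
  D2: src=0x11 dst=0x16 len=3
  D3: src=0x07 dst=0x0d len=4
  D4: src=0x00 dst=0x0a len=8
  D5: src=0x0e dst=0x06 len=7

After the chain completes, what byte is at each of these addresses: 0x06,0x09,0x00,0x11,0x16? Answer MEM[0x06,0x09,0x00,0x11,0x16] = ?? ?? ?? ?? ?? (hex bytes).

MEM[0x06,0x09,0x00,0x11,0x16] = 02 21 58 21 31

[0] 0x0d->0x0f len=2 : b3 4b
[1] 0x11->0x0a len=7 : 31 38 2b c7 d9 c0 00
[2] 0x11->0x16 len=3 : 31 38 2b
[3] 0x07->0x0d len=4 : 21 06 e7 31
[4] 0x00->0x0a len=8 : 58 a3 38 8c 02 95 c1 21
[5] 0x0e->0x06 len=7 : 02 95 c1 21 38 2b c7
query mem[0x06]=0x02, mem[0x09]=0x21, mem[0x00]=0x58, mem[0x11]=0x21, mem[0x16]=0x31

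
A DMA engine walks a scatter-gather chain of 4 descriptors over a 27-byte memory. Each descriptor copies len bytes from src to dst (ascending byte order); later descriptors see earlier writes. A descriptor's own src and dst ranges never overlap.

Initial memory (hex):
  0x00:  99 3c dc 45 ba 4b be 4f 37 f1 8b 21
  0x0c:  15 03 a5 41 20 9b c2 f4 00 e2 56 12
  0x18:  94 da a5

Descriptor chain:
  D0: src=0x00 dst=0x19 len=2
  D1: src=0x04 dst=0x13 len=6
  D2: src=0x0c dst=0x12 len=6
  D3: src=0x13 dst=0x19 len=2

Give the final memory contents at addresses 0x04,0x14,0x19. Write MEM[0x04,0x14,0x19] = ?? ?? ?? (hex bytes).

MEM[0x04,0x14,0x19] = ba a5 03

  after D0: wrote 2B at 0x19 = 993c
  after D1: wrote 6B at 0x13 = ba4bbe4f37f1
  after D2: wrote 6B at 0x12 = 1503a541209b
  after D3: wrote 2B at 0x19 = 03a5
query mem[0x04]=0xba, mem[0x14]=0xa5, mem[0x19]=0x03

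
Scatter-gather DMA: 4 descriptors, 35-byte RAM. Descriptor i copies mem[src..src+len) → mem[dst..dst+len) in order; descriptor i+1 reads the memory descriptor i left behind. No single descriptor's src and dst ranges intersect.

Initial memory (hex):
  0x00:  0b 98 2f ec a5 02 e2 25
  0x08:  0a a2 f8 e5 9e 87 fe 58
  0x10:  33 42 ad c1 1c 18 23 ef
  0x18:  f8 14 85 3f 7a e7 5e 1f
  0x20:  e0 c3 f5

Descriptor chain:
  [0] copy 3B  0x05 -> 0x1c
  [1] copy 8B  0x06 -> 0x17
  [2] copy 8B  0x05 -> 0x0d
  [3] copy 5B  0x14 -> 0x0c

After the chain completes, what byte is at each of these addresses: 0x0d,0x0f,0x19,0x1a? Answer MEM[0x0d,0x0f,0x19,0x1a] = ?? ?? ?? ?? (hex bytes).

MEM[0x0d,0x0f,0x19,0x1a] = 18 e2 0a a2

[0] 0x05->0x1c len=3 : 02 e2 25
[1] 0x06->0x17 len=8 : e2 25 0a a2 f8 e5 9e 87
[2] 0x05->0x0d len=8 : 02 e2 25 0a a2 f8 e5 9e
[3] 0x14->0x0c len=5 : 9e 18 23 e2 25
query mem[0x0d]=0x18, mem[0x0f]=0xe2, mem[0x19]=0x0a, mem[0x1a]=0xa2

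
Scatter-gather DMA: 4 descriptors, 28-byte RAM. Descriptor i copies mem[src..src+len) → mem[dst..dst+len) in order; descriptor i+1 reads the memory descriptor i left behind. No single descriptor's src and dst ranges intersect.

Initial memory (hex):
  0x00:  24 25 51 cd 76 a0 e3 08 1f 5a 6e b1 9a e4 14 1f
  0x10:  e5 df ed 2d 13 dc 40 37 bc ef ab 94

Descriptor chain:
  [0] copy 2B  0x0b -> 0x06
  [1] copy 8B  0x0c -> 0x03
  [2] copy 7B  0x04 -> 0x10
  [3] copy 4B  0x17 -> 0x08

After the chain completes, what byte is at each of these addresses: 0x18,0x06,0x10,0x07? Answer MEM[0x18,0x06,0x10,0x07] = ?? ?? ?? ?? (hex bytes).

  after D0: wrote 2B at 0x06 = b19a
  after D1: wrote 8B at 0x03 = 9ae4141fe5dfed2d
  after D2: wrote 7B at 0x10 = e4141fe5dfed2d
  after D3: wrote 4B at 0x08 = 37bcefab
query mem[0x18]=0xbc, mem[0x06]=0x1f, mem[0x10]=0xe4, mem[0x07]=0xe5

MEM[0x18,0x06,0x10,0x07] = bc 1f e4 e5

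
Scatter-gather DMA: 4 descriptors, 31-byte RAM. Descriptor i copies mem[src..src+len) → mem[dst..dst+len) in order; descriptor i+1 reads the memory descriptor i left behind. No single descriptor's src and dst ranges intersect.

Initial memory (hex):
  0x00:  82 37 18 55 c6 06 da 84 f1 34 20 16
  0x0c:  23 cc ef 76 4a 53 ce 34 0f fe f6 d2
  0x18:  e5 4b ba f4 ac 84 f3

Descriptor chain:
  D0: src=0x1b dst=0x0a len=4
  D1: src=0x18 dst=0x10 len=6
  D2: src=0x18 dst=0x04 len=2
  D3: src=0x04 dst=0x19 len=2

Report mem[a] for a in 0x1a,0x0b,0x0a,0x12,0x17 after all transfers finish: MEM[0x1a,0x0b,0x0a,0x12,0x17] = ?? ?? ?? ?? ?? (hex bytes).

MEM[0x1a,0x0b,0x0a,0x12,0x17] = 4b ac f4 ba d2

D0: mem[0x0a..0x0d] <- [f4 ac 84 f3]
D1: mem[0x10..0x15] <- [e5 4b ba f4 ac 84]
D2: mem[0x04..0x05] <- [e5 4b]
D3: mem[0x19..0x1a] <- [e5 4b]
query mem[0x1a]=0x4b, mem[0x0b]=0xac, mem[0x0a]=0xf4, mem[0x12]=0xba, mem[0x17]=0xd2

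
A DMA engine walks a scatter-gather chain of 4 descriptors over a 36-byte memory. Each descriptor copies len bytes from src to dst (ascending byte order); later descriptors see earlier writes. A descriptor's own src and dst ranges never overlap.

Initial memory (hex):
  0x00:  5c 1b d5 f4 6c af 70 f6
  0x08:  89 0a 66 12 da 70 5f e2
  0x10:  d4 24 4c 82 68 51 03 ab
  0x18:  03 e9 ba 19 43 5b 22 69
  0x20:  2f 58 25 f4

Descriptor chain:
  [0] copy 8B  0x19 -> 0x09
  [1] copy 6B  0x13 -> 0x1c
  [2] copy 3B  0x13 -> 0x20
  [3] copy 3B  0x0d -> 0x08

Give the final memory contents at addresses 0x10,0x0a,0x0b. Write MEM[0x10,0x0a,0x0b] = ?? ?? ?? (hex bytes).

D0: mem[0x09..0x10] <- [e9 ba 19 43 5b 22 69 2f]
D1: mem[0x1c..0x21] <- [82 68 51 03 ab 03]
D2: mem[0x20..0x22] <- [82 68 51]
D3: mem[0x08..0x0a] <- [5b 22 69]
query mem[0x10]=0x2f, mem[0x0a]=0x69, mem[0x0b]=0x19

MEM[0x10,0x0a,0x0b] = 2f 69 19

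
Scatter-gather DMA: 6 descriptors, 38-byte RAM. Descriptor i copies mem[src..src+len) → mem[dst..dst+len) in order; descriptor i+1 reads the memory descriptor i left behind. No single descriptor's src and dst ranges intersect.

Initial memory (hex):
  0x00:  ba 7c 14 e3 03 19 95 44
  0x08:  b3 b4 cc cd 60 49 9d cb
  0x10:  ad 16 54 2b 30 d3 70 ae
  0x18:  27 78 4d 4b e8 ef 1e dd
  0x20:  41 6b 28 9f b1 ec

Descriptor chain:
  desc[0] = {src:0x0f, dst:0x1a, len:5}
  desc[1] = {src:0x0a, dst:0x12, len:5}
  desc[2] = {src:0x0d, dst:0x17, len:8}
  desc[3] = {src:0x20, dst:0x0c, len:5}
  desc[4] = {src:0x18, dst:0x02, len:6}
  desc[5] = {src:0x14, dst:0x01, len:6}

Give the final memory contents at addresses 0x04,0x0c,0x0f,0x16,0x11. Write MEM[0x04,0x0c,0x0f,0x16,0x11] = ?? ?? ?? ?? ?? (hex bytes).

  after D0: wrote 5B at 0x1a = cbad16542b
  after D1: wrote 5B at 0x12 = cccd60499d
  after D2: wrote 8B at 0x17 = 499dcbad16cccd60
  after D3: wrote 5B at 0x0c = 416b289fb1
  after D4: wrote 6B at 0x02 = 9dcbad16cccd
  after D5: wrote 6B at 0x01 = 60499d499dcb
query mem[0x04]=0x49, mem[0x0c]=0x41, mem[0x0f]=0x9f, mem[0x16]=0x9d, mem[0x11]=0x16

MEM[0x04,0x0c,0x0f,0x16,0x11] = 49 41 9f 9d 16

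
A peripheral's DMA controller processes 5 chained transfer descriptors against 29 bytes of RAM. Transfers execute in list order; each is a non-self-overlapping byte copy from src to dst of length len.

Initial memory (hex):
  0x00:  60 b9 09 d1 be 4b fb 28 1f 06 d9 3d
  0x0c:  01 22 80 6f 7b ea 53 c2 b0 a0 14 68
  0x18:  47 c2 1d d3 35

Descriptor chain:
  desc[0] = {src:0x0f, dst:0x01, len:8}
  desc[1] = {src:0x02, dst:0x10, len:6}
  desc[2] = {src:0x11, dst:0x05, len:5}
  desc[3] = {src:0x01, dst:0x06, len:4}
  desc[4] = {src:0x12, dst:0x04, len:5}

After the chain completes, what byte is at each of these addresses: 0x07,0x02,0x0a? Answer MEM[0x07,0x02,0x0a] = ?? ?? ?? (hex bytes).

D0: mem[0x01..0x08] <- [6f 7b ea 53 c2 b0 a0 14]
D1: mem[0x10..0x15] <- [7b ea 53 c2 b0 a0]
D2: mem[0x05..0x09] <- [ea 53 c2 b0 a0]
D3: mem[0x06..0x09] <- [6f 7b ea 53]
D4: mem[0x04..0x08] <- [53 c2 b0 a0 14]
query mem[0x07]=0xa0, mem[0x02]=0x7b, mem[0x0a]=0xd9

MEM[0x07,0x02,0x0a] = a0 7b d9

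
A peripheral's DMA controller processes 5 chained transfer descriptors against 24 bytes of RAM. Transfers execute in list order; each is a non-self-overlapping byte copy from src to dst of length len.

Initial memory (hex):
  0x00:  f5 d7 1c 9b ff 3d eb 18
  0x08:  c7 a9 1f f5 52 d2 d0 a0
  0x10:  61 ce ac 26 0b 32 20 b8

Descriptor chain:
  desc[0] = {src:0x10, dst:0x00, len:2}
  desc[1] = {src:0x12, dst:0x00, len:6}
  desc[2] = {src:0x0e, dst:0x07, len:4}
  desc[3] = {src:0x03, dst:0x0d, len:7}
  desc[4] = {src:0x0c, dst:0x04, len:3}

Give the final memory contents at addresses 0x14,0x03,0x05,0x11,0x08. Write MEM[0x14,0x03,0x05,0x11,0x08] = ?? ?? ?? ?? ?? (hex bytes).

#0 dst[0x00+2] := {0x61,0xce}
#1 dst[0x00+6] := {0xac,0x26,0x0b,0x32,0x20,0xb8}
#2 dst[0x07+4] := {0xd0,0xa0,0x61,0xce}
#3 dst[0x0d+7] := {0x32,0x20,0xb8,0xeb,0xd0,0xa0,0x61}
#4 dst[0x04+3] := {0x52,0x32,0x20}
query mem[0x14]=0x0b, mem[0x03]=0x32, mem[0x05]=0x32, mem[0x11]=0xd0, mem[0x08]=0xa0

MEM[0x14,0x03,0x05,0x11,0x08] = 0b 32 32 d0 a0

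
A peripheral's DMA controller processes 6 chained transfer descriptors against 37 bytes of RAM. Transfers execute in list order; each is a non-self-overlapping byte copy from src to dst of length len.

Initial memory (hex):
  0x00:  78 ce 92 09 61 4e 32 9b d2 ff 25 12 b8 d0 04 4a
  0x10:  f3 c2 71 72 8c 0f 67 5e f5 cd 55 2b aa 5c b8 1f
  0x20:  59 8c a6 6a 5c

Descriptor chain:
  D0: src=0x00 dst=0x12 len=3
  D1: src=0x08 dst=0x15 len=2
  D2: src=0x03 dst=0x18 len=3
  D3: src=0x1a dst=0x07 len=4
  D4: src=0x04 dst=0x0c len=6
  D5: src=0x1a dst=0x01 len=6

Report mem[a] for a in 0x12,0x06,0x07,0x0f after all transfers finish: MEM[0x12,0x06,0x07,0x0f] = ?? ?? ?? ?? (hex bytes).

MEM[0x12,0x06,0x07,0x0f] = 78 1f 4e 4e

#0 dst[0x12+3] := {0x78,0xce,0x92}
#1 dst[0x15+2] := {0xd2,0xff}
#2 dst[0x18+3] := {0x09,0x61,0x4e}
#3 dst[0x07+4] := {0x4e,0x2b,0xaa,0x5c}
#4 dst[0x0c+6] := {0x61,0x4e,0x32,0x4e,0x2b,0xaa}
#5 dst[0x01+6] := {0x4e,0x2b,0xaa,0x5c,0xb8,0x1f}
query mem[0x12]=0x78, mem[0x06]=0x1f, mem[0x07]=0x4e, mem[0x0f]=0x4e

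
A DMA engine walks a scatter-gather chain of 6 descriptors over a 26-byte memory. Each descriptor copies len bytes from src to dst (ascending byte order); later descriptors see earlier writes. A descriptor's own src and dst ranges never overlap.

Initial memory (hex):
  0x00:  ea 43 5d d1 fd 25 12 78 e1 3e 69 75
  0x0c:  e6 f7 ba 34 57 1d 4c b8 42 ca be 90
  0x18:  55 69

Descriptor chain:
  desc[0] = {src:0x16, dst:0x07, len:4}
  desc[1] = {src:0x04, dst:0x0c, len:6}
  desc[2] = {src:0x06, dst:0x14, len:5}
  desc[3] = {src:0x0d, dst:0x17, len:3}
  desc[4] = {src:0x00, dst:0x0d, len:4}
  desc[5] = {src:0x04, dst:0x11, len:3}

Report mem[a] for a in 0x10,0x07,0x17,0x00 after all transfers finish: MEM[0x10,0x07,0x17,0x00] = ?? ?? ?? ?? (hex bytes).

MEM[0x10,0x07,0x17,0x00] = d1 be 25 ea

#0 dst[0x07+4] := {0xbe,0x90,0x55,0x69}
#1 dst[0x0c+6] := {0xfd,0x25,0x12,0xbe,0x90,0x55}
#2 dst[0x14+5] := {0x12,0xbe,0x90,0x55,0x69}
#3 dst[0x17+3] := {0x25,0x12,0xbe}
#4 dst[0x0d+4] := {0xea,0x43,0x5d,0xd1}
#5 dst[0x11+3] := {0xfd,0x25,0x12}
query mem[0x10]=0xd1, mem[0x07]=0xbe, mem[0x17]=0x25, mem[0x00]=0xea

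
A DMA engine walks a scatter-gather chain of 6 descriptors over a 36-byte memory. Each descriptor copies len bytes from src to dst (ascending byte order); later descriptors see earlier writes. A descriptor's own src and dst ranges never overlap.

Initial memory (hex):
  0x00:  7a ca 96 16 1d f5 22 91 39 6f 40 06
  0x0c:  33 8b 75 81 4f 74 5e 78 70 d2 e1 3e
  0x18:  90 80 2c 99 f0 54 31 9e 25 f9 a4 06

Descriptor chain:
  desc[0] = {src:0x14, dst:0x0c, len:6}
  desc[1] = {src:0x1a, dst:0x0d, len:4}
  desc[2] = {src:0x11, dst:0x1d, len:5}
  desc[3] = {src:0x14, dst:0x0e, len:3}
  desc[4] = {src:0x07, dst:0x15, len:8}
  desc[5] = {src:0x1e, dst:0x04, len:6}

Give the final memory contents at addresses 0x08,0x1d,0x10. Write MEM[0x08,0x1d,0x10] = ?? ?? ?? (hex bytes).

[0] 0x14->0x0c len=6 : 70 d2 e1 3e 90 80
[1] 0x1a->0x0d len=4 : 2c 99 f0 54
[2] 0x11->0x1d len=5 : 80 5e 78 70 d2
[3] 0x14->0x0e len=3 : 70 d2 e1
[4] 0x07->0x15 len=8 : 91 39 6f 40 06 70 2c 70
[5] 0x1e->0x04 len=6 : 5e 78 70 d2 a4 06
query mem[0x08]=0xa4, mem[0x1d]=0x80, mem[0x10]=0xe1

MEM[0x08,0x1d,0x10] = a4 80 e1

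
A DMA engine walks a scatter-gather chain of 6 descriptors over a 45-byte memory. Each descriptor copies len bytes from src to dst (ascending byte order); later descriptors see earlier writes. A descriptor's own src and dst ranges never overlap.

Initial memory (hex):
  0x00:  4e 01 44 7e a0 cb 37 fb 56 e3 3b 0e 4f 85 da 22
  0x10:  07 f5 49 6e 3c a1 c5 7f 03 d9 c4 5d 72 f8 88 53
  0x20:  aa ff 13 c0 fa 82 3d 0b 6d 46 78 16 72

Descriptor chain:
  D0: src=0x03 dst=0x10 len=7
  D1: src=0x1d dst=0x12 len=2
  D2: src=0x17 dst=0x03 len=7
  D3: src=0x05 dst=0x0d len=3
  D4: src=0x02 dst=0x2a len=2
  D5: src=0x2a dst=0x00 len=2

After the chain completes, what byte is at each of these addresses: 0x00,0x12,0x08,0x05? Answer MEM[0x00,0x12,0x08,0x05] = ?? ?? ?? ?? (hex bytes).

  after D0: wrote 7B at 0x10 = 7ea0cb37fb56e3
  after D1: wrote 2B at 0x12 = f888
  after D2: wrote 7B at 0x03 = 7f03d9c45d72f8
  after D3: wrote 3B at 0x0d = d9c45d
  after D4: wrote 2B at 0x2a = 447f
  after D5: wrote 2B at 0x00 = 447f
query mem[0x00]=0x44, mem[0x12]=0xf8, mem[0x08]=0x72, mem[0x05]=0xd9

MEM[0x00,0x12,0x08,0x05] = 44 f8 72 d9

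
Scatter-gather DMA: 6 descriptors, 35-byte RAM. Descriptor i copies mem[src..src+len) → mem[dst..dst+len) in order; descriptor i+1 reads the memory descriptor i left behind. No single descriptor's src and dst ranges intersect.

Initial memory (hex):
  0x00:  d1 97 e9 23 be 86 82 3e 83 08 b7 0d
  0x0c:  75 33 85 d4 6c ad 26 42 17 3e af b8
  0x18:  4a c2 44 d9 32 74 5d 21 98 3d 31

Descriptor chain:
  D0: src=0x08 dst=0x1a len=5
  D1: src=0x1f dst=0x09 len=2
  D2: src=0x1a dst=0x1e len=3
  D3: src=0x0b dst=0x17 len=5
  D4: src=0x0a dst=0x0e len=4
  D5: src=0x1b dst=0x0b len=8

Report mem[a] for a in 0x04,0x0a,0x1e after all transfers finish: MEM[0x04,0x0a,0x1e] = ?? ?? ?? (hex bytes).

D0: mem[0x1a..0x1e] <- [83 08 b7 0d 75]
D1: mem[0x09..0x0a] <- [21 98]
D2: mem[0x1e..0x20] <- [83 08 b7]
D3: mem[0x17..0x1b] <- [0d 75 33 85 d4]
D4: mem[0x0e..0x11] <- [98 0d 75 33]
D5: mem[0x0b..0x12] <- [d4 b7 0d 83 08 b7 3d 31]
query mem[0x04]=0xbe, mem[0x0a]=0x98, mem[0x1e]=0x83

MEM[0x04,0x0a,0x1e] = be 98 83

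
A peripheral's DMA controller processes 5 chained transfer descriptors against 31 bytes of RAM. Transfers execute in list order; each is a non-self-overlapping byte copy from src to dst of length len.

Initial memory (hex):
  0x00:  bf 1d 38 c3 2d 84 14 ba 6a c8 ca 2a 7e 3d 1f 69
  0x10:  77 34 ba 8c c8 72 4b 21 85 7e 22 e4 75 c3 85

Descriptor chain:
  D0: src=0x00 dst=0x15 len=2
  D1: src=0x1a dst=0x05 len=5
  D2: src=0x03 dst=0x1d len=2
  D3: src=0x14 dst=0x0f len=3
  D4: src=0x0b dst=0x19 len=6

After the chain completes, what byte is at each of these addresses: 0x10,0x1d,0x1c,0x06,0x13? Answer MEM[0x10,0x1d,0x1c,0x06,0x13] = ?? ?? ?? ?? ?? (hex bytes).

MEM[0x10,0x1d,0x1c,0x06,0x13] = bf c8 1f e4 8c

[0] 0x00->0x15 len=2 : bf 1d
[1] 0x1a->0x05 len=5 : 22 e4 75 c3 85
[2] 0x03->0x1d len=2 : c3 2d
[3] 0x14->0x0f len=3 : c8 bf 1d
[4] 0x0b->0x19 len=6 : 2a 7e 3d 1f c8 bf
query mem[0x10]=0xbf, mem[0x1d]=0xc8, mem[0x1c]=0x1f, mem[0x06]=0xe4, mem[0x13]=0x8c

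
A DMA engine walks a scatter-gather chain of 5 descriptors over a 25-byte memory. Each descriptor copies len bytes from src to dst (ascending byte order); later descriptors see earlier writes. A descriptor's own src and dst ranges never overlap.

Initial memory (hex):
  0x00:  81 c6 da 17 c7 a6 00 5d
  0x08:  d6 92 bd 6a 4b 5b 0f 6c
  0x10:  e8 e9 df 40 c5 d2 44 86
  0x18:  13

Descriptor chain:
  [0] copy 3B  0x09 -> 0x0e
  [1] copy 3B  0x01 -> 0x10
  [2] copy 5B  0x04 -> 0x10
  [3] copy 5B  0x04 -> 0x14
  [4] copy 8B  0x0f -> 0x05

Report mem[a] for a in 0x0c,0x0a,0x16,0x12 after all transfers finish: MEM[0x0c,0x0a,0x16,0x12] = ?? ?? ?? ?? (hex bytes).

  after D0: wrote 3B at 0x0e = 92bd6a
  after D1: wrote 3B at 0x10 = c6da17
  after D2: wrote 5B at 0x10 = c7a6005dd6
  after D3: wrote 5B at 0x14 = c7a6005dd6
  after D4: wrote 8B at 0x05 = bdc7a6005dc7a600
query mem[0x0c]=0x00, mem[0x0a]=0xc7, mem[0x16]=0x00, mem[0x12]=0x00

MEM[0x0c,0x0a,0x16,0x12] = 00 c7 00 00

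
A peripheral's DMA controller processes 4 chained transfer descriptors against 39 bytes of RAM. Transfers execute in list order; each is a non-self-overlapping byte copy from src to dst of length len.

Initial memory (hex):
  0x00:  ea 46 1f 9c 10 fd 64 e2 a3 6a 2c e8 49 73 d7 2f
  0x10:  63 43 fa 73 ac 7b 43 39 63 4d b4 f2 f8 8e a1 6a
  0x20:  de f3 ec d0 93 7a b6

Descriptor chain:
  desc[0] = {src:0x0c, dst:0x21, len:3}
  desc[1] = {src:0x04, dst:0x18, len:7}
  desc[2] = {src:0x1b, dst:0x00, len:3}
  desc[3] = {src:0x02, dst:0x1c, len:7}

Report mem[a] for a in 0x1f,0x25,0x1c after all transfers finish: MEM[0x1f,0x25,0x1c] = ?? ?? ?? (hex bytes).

MEM[0x1f,0x25,0x1c] = fd 7a 6a

#0 dst[0x21+3] := {0x49,0x73,0xd7}
#1 dst[0x18+7] := {0x10,0xfd,0x64,0xe2,0xa3,0x6a,0x2c}
#2 dst[0x00+3] := {0xe2,0xa3,0x6a}
#3 dst[0x1c+7] := {0x6a,0x9c,0x10,0xfd,0x64,0xe2,0xa3}
query mem[0x1f]=0xfd, mem[0x25]=0x7a, mem[0x1c]=0x6a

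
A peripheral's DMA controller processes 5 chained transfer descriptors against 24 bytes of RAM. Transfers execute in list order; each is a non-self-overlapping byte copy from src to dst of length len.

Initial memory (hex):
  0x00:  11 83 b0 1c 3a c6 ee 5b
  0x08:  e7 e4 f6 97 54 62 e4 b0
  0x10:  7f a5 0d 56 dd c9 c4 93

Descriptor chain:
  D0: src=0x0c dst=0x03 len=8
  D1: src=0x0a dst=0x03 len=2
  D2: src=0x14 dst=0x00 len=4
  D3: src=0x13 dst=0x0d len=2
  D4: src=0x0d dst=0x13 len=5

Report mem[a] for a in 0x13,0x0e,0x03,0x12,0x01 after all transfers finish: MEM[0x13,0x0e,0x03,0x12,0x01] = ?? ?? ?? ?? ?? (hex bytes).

MEM[0x13,0x0e,0x03,0x12,0x01] = 56 dd 93 0d c9

  after D0: wrote 8B at 0x03 = 5462e4b07fa50d56
  after D1: wrote 2B at 0x03 = 5697
  after D2: wrote 4B at 0x00 = ddc9c493
  after D3: wrote 2B at 0x0d = 56dd
  after D4: wrote 5B at 0x13 = 56ddb07fa5
query mem[0x13]=0x56, mem[0x0e]=0xdd, mem[0x03]=0x93, mem[0x12]=0x0d, mem[0x01]=0xc9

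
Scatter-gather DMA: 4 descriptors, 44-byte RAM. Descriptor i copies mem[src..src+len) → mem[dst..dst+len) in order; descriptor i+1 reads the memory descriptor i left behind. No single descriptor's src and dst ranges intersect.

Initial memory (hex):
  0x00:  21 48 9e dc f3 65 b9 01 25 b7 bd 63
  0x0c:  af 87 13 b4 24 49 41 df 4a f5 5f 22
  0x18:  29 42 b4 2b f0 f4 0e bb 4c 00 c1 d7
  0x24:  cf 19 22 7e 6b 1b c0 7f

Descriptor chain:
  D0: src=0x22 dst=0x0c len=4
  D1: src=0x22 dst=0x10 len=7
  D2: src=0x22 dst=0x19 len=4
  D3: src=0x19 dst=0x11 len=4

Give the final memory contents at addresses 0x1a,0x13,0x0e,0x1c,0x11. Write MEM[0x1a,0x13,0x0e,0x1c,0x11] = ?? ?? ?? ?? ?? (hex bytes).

MEM[0x1a,0x13,0x0e,0x1c,0x11] = d7 cf cf 19 c1

D0: mem[0x0c..0x0f] <- [c1 d7 cf 19]
D1: mem[0x10..0x16] <- [c1 d7 cf 19 22 7e 6b]
D2: mem[0x19..0x1c] <- [c1 d7 cf 19]
D3: mem[0x11..0x14] <- [c1 d7 cf 19]
query mem[0x1a]=0xd7, mem[0x13]=0xcf, mem[0x0e]=0xcf, mem[0x1c]=0x19, mem[0x11]=0xc1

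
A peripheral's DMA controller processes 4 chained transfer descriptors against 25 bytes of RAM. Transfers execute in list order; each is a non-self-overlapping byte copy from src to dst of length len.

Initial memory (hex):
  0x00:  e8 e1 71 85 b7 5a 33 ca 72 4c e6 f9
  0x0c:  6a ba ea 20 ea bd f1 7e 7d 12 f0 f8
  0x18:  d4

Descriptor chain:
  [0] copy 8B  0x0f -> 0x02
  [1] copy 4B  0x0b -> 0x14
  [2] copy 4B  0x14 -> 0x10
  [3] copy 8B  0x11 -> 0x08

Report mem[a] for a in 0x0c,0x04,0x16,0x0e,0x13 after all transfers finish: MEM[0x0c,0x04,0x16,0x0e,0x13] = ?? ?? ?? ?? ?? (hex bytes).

[0] 0x0f->0x02 len=8 : 20 ea bd f1 7e 7d 12 f0
[1] 0x0b->0x14 len=4 : f9 6a ba ea
[2] 0x14->0x10 len=4 : f9 6a ba ea
[3] 0x11->0x08 len=8 : 6a ba ea f9 6a ba ea d4
query mem[0x0c]=0x6a, mem[0x04]=0xbd, mem[0x16]=0xba, mem[0x0e]=0xea, mem[0x13]=0xea

MEM[0x0c,0x04,0x16,0x0e,0x13] = 6a bd ba ea ea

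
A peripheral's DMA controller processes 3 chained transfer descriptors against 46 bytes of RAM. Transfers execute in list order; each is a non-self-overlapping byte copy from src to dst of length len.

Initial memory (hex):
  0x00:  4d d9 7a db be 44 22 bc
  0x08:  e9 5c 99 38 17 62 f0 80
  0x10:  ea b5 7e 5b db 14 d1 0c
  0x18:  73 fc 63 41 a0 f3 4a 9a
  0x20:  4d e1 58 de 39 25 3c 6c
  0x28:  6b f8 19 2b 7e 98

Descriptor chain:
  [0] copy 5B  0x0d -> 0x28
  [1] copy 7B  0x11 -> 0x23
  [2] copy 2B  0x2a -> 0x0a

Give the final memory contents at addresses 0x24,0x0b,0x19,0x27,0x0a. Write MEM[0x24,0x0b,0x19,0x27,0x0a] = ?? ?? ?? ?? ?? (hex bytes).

[0] 0x0d->0x28 len=5 : 62 f0 80 ea b5
[1] 0x11->0x23 len=7 : b5 7e 5b db 14 d1 0c
[2] 0x2a->0x0a len=2 : 80 ea
query mem[0x24]=0x7e, mem[0x0b]=0xea, mem[0x19]=0xfc, mem[0x27]=0x14, mem[0x0a]=0x80

MEM[0x24,0x0b,0x19,0x27,0x0a] = 7e ea fc 14 80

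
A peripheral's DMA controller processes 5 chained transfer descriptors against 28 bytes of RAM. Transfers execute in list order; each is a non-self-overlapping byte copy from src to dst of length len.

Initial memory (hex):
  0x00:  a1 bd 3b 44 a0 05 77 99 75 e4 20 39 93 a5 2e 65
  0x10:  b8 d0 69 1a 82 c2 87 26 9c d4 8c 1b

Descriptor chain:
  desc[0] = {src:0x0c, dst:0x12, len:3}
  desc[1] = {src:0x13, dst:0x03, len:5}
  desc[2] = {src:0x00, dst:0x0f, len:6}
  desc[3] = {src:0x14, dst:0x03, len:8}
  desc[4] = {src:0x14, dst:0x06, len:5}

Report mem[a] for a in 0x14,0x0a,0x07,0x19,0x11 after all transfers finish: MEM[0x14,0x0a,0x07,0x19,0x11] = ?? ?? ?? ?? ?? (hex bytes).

MEM[0x14,0x0a,0x07,0x19,0x11] = c2 9c c2 d4 3b

  after D0: wrote 3B at 0x12 = 93a52e
  after D1: wrote 5B at 0x03 = a52ec28726
  after D2: wrote 6B at 0x0f = a1bd3ba52ec2
  after D3: wrote 8B at 0x03 = c2c287269cd48c1b
  after D4: wrote 5B at 0x06 = c2c287269c
query mem[0x14]=0xc2, mem[0x0a]=0x9c, mem[0x07]=0xc2, mem[0x19]=0xd4, mem[0x11]=0x3b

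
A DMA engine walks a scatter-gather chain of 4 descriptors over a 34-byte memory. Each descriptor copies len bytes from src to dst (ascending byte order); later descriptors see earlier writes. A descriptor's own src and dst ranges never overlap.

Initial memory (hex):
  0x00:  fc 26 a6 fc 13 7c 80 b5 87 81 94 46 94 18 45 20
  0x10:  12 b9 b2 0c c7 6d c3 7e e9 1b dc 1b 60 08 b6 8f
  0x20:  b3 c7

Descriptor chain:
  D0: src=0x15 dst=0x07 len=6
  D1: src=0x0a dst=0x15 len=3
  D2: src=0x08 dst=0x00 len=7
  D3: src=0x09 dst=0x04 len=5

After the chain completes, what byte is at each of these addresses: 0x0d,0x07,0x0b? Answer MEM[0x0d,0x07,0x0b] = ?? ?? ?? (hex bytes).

  after D0: wrote 6B at 0x07 = 6dc37ee91bdc
  after D1: wrote 3B at 0x15 = e91bdc
  after D2: wrote 7B at 0x00 = c37ee91bdc1845
  after D3: wrote 5B at 0x04 = 7ee91bdc18
query mem[0x0d]=0x18, mem[0x07]=0xdc, mem[0x0b]=0x1b

MEM[0x0d,0x07,0x0b] = 18 dc 1b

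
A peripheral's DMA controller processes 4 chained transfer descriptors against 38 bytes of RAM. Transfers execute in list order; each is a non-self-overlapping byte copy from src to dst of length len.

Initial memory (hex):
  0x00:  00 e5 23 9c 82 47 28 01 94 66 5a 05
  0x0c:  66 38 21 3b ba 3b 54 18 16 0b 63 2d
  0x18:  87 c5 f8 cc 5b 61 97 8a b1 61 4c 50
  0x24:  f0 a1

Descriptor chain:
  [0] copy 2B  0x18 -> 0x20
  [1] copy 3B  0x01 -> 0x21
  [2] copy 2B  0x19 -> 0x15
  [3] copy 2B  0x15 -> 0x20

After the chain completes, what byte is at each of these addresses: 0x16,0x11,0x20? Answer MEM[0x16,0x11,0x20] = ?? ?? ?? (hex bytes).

D0: mem[0x20..0x21] <- [87 c5]
D1: mem[0x21..0x23] <- [e5 23 9c]
D2: mem[0x15..0x16] <- [c5 f8]
D3: mem[0x20..0x21] <- [c5 f8]
query mem[0x16]=0xf8, mem[0x11]=0x3b, mem[0x20]=0xc5

MEM[0x16,0x11,0x20] = f8 3b c5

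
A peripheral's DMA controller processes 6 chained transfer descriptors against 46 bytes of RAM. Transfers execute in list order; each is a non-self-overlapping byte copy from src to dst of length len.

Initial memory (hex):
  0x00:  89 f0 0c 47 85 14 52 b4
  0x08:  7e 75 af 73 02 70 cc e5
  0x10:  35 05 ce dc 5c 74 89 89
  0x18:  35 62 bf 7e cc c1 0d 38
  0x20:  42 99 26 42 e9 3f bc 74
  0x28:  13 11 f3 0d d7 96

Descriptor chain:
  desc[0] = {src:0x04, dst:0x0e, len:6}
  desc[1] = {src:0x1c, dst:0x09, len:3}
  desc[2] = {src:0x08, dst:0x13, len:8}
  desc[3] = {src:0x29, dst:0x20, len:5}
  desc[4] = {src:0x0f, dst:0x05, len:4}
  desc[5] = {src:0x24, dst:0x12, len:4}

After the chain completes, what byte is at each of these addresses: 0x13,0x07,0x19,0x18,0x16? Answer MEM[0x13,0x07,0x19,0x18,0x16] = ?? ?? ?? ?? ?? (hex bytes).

MEM[0x13,0x07,0x19,0x18,0x16] = 3f b4 85 70 0d

[0] 0x04->0x0e len=6 : 85 14 52 b4 7e 75
[1] 0x1c->0x09 len=3 : cc c1 0d
[2] 0x08->0x13 len=8 : 7e cc c1 0d 02 70 85 14
[3] 0x29->0x20 len=5 : 11 f3 0d d7 96
[4] 0x0f->0x05 len=4 : 14 52 b4 7e
[5] 0x24->0x12 len=4 : 96 3f bc 74
query mem[0x13]=0x3f, mem[0x07]=0xb4, mem[0x19]=0x85, mem[0x18]=0x70, mem[0x16]=0x0d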